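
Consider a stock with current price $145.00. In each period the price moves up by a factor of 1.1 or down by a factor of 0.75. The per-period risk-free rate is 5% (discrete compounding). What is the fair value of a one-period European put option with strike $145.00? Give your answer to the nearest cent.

$4.93

Risk-neutral probability p = (1 + 0.05 − 0.75)/(1.1 − 0.75) = 0.3000/0.3500 = 0.8571
Terminal stock prices: S_u = 159.5, S_d = 108.8
Terminal payoffs (K − S): max(-14.5, 0) = 0, max(36.25, 0) = 36.25
Node 0 (S = 145): V_0 = 1/1.05·[0.8571·0.0000 + 0.1429·36.2500] = 4.9320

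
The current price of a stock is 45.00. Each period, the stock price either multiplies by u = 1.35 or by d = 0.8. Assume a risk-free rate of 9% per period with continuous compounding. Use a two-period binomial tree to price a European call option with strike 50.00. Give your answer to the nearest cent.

7.65

Risk-neutral probability p = (e^0.09 − 0.8)/(1.35 − 0.8) = 0.2942/0.5500 = 0.5349
Terminal stock prices: S_uu = 82.01, S_ud = 48.6, S_dd = 28.8
Terminal payoffs (S − K): max(32.01, 0) = 32.01, max(-1.4, 0) = 0, max(-21.2, 0) = 0
Node u (S = 60.75): V_u = e^(−0.09)·[0.5349·32.0125 + 0.4651·0.0000] = 15.6486
Node d (S = 36): V_d = e^(−0.09)·[0.5349·0.0000 + 0.4651·0.0000] = 0.0000
Node 0 (S = 45): V_0 = e^(−0.09)·[0.5349·15.6486 + 0.4651·0.0000] = 7.6495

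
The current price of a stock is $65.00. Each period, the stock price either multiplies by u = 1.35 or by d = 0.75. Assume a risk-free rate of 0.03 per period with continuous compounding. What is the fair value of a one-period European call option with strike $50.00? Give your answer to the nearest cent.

Risk-neutral probability p = (e^0.03 − 0.75)/(1.35 − 0.75) = 0.2805/0.6000 = 0.4674
Terminal stock prices: S_u = 87.75, S_d = 48.75
Terminal payoffs (S − K): max(37.75, 0) = 37.75, max(-1.25, 0) = 0
Node 0 (S = 65): V_0 = e^(−0.03)·[0.4674·37.7500 + 0.5326·0.0000] = 17.1238

$17.12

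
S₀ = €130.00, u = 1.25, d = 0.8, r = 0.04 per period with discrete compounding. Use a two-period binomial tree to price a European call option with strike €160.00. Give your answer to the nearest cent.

Risk-neutral probability p = (1 + 0.04 − 0.8)/(1.25 − 0.8) = 0.2400/0.4500 = 0.5333
Terminal stock prices: S_uu = 203.1, S_ud = 130, S_dd = 83.2
Terminal payoffs (S − K): max(43.12, 0) = 43.12, max(-30, 0) = 0, max(-76.8, 0) = 0
Node u (S = 162.5): V_u = 1/1.04·[0.5333·43.1250 + 0.4667·0.0000] = 22.1154
Node d (S = 104): V_d = 1/1.04·[0.5333·0.0000 + 0.4667·0.0000] = 0.0000
Node 0 (S = 130): V_0 = 1/1.04·[0.5333·22.1154 + 0.4667·0.0000] = 11.3412

€11.34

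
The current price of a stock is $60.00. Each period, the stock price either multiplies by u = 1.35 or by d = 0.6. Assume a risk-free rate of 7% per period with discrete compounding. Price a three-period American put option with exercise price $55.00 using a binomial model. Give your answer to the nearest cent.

Risk-neutral probability p = (1 + 0.07 − 0.6)/(1.35 − 0.6) = 0.4700/0.7500 = 0.6267
Terminal stock prices: S_uuu = 147.6, S_uud = 65.61, S_udd = 29.16, S_ddd = 12.96
Terminal payoffs (K − S): max(-92.62, 0) = 0, max(-10.61, 0) = 0, max(25.84, 0) = 25.84, max(42.04, 0) = 42.04
Node uu (S = 109.4): continuation = 1/1.07·[0.6267·0.0000 + 0.3733·0.0000] = 0.0000; exercise value = 0.0000 ≤ continuation, so V_uu = 0.0000
Node ud (S = 48.6): continuation = 1/1.07·[0.6267·0.0000 + 0.3733·25.8400] = 9.0158; exercise value = 6.4000 ≤ continuation, so V_ud = 9.0158
Node dd (S = 21.6): continuation = 1/1.07·[0.6267·25.8400 + 0.3733·42.0400] = 29.8019; exercise value = 33.4000 > continuation, so V_dd = 33.4000 (exercise)
Node u (S = 81): continuation = 1/1.07·[0.6267·0.0000 + 0.3733·9.0158] = 3.1457; exercise value = 0.0000 ≤ continuation, so V_u = 3.1457
Node d (S = 36): continuation = 1/1.07·[0.6267·9.0158 + 0.3733·33.4000] = 16.9339; exercise value = 19.0000 > continuation, so V_d = 19.0000 (exercise)
Node 0 (S = 60): continuation = 1/1.07·[0.6267·3.1457 + 0.3733·19.0000] = 8.4716; exercise value = 0.0000 ≤ continuation, so V_0 = 8.4716

$8.47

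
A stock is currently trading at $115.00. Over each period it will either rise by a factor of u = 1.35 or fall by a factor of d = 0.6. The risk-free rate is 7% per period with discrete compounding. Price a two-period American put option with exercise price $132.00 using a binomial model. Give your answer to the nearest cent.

$29.92

Risk-neutral probability p = (1 + 0.07 − 0.6)/(1.35 − 0.6) = 0.4700/0.7500 = 0.6267
Terminal stock prices: S_uu = 209.6, S_ud = 93.15, S_dd = 41.4
Terminal payoffs (K − S): max(-77.59, 0) = 0, max(38.85, 0) = 38.85, max(90.6, 0) = 90.6
Node u (S = 155.2): continuation = 1/1.07·[0.6267·0.0000 + 0.3733·38.8500] = 13.5551; exercise value = 0.0000 ≤ continuation, so V_u = 13.5551
Node d (S = 69): continuation = 1/1.07·[0.6267·38.8500 + 0.3733·90.6000] = 54.3645; exercise value = 63.0000 > continuation, so V_d = 63.0000 (exercise)
Node 0 (S = 115): continuation = 1/1.07·[0.6267·13.5551 + 0.3733·63.0000] = 29.9201; exercise value = 17.0000 ≤ continuation, so V_0 = 29.9201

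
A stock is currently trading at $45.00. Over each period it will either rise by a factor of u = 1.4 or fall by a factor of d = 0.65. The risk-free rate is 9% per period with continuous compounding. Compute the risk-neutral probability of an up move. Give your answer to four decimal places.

Risk-neutral probability p = (e^0.09 − 0.65)/(1.4 − 0.65) = 0.4442/0.7500 = 0.5922

p = 0.5922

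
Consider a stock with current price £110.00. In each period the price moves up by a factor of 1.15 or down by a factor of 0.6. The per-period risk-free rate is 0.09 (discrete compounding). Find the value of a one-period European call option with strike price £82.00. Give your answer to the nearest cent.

£36.37

Risk-neutral probability p = (1 + 0.09 − 0.6)/(1.15 − 0.6) = 0.4900/0.5500 = 0.8909
Terminal stock prices: S_u = 126.5, S_d = 66
Terminal payoffs (S − K): max(44.5, 0) = 44.5, max(-16, 0) = 0
Node 0 (S = 110): V_0 = 1/1.09·[0.8909·44.5000 + 0.1091·0.0000] = 36.3720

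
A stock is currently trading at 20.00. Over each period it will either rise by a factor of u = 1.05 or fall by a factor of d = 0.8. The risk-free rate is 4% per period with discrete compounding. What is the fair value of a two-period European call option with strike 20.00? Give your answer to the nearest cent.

1.75

Risk-neutral probability p = (1 + 0.04 − 0.8)/(1.05 − 0.8) = 0.2400/0.2500 = 0.9600
Terminal stock prices: S_uu = 22.05, S_ud = 16.8, S_dd = 12.8
Terminal payoffs (S − K): max(2.05, 0) = 2.05, max(-3.2, 0) = 0, max(-7.2, 0) = 0
Node u (S = 21): V_u = 1/1.04·[0.9600·2.0500 + 0.0400·0.0000] = 1.8923
Node d (S = 16): V_d = 1/1.04·[0.9600·0.0000 + 0.0400·0.0000] = 0.0000
Node 0 (S = 20): V_0 = 1/1.04·[0.9600·1.8923 + 0.0400·0.0000] = 1.7467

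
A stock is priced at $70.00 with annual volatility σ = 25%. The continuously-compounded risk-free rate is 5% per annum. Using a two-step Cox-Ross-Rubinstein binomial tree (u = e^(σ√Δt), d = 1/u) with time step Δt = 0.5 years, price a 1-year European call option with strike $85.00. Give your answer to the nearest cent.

CRR parameters: u = e^(σ√Δt) = e^(0.25·√0.5) = 1.1934, d = 1/u = 0.8380
Per-period rate: rΔt = 0.05·0.5 = 0.025, so R = e^0.025 = 1.0253
Risk-neutral probability p = (e^0.025 − 0.8380)/(1.1934 − 0.8380) = 0.1873/0.3554 = 0.5272
Terminal stock prices: S_uu = 99.69, S_ud = 70, S_dd = 49.15
Terminal payoffs (S − K): max(14.69, 0) = 14.69, max(-15, 0) = 0, max(-35.85, 0) = 0
Node u (S = 83.54): V_u = e^(−0.025)·[0.5272·14.6883 + 0.4728·0.0000] = 7.5518
Node d (S = 58.66): V_d = e^(−0.025)·[0.5272·0.0000 + 0.4728·0.0000] = 0.0000
Node 0 (S = 70): V_0 = e^(−0.025)·[0.5272·7.5518 + 0.4728·0.0000] = 3.8826

$3.88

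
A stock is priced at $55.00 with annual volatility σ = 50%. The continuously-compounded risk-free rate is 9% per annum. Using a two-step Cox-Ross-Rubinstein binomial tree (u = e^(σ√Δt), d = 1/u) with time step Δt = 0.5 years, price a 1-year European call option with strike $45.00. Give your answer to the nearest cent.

CRR parameters: u = e^(σ√Δt) = e^(0.5·√0.5) = 1.4241, d = 1/u = 0.7022
Per-period rate: rΔt = 0.09·0.5 = 0.045, so R = e^0.045 = 1.0460
Risk-neutral probability p = (e^0.045 − 0.7022)/(1.4241 − 0.7022) = 0.3438/0.7219 = 0.4763
Terminal stock prices: S_uu = 111.5, S_ud = 55, S_dd = 27.12
Terminal payoffs (S − K): max(66.55, 0) = 66.55, max(10, 0) = 10, max(-17.88, 0) = 0
Node u (S = 78.33): V_u = e^(−0.045)·[0.4763·66.5463 + 0.5237·10.0000] = 35.3067
Node d (S = 38.62): V_d = e^(−0.045)·[0.4763·10.0000 + 0.5237·0.0000] = 4.5532
Node 0 (S = 55): V_0 = e^(−0.045)·[0.4763·35.3067 + 0.5237·4.5532] = 18.3555

$18.36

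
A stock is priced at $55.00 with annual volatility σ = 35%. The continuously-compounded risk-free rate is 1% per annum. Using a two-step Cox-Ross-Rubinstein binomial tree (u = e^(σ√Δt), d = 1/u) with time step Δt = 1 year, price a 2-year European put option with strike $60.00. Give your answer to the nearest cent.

$12.90

CRR parameters: u = e^(σ√Δt) = e^(0.35·√1) = 1.4191, d = 1/u = 0.7047
Per-period rate: rΔt = 0.01·1 = 0.01, so R = e^0.01 = 1.0101
Risk-neutral probability p = (e^0.01 − 0.7047)/(1.4191 − 0.7047) = 0.3054/0.7144 = 0.4275
Terminal stock prices: S_uu = 110.8, S_ud = 55, S_dd = 27.31
Terminal payoffs (K − S): max(-50.76, 0) = 0, max(5, 0) = 5, max(32.69, 0) = 32.69
Node u (S = 78.05): V_u = e^(−0.01)·[0.4275·0.0000 + 0.5725·5.0000] = 2.8343
Node d (S = 38.76): V_d = e^(−0.01)·[0.4275·5.0000 + 0.5725·32.6878] = 20.6451
Node 0 (S = 55): V_0 = e^(−0.01)·[0.4275·2.8343 + 0.5725·20.6451] = 12.9022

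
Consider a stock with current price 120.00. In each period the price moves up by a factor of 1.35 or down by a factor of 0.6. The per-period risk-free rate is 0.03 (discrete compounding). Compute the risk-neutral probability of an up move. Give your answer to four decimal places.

Risk-neutral probability p = (1 + 0.03 − 0.6)/(1.35 − 0.6) = 0.4300/0.7500 = 0.5733

p = 0.5733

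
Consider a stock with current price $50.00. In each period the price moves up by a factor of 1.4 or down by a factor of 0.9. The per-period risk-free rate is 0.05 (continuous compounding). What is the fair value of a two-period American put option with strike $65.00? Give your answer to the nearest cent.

Risk-neutral probability p = (e^0.05 − 0.9)/(1.4 − 0.9) = 0.1513/0.5000 = 0.3025
Terminal stock prices: S_uu = 98, S_ud = 63, S_dd = 40.5
Terminal payoffs (K − S): max(-33, 0) = 0, max(2, 0) = 2, max(24.5, 0) = 24.5
Node u (S = 70): continuation = e^(−0.05)·[0.3025·0.0000 + 0.6975·2.0000] = 1.3269; exercise value = 0.0000 ≤ continuation, so V_u = 1.3269
Node d (S = 45): continuation = e^(−0.05)·[0.3025·2.0000 + 0.6975·24.5000] = 16.8299; exercise value = 20.0000 > continuation, so V_d = 20.0000 (exercise)
Node 0 (S = 50): continuation = e^(−0.05)·[0.3025·1.3269 + 0.6975·20.0000] = 13.6507; exercise value = 15.0000 > continuation, so V_0 = 15.0000 (exercise)

$15.00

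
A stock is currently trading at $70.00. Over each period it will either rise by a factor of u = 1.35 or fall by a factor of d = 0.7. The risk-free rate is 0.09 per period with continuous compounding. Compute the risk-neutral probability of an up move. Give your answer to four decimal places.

Risk-neutral probability p = (e^0.09 − 0.7)/(1.35 − 0.7) = 0.3942/0.6500 = 0.6064

p = 0.6064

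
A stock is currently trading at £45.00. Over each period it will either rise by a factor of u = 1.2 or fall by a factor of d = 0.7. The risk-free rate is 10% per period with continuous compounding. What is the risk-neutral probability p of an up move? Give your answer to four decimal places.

Risk-neutral probability p = (e^0.1 − 0.7)/(1.2 − 0.7) = 0.4052/0.5000 = 0.8103

p = 0.8103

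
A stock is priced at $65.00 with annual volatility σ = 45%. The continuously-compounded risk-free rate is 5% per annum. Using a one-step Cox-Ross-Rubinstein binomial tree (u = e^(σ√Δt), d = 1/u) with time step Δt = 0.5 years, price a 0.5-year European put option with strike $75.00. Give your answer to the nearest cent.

$14.59

CRR parameters: u = e^(σ√Δt) = e^(0.45·√0.5) = 1.3746, d = 1/u = 0.7275
Per-period rate: rΔt = 0.05·0.5 = 0.025, so R = e^0.025 = 1.0253
Risk-neutral probability p = (e^0.025 − 0.7275)/(1.3746 − 0.7275) = 0.2979/0.6472 = 0.4602
Terminal stock prices: S_u = 89.35, S_d = 47.28
Terminal payoffs (K − S): max(-14.35, 0) = 0, max(27.72, 0) = 27.72
Node 0 (S = 65): V_0 = e^(−0.025)·[0.4602·0.0000 + 0.5398·27.7152] = 14.5905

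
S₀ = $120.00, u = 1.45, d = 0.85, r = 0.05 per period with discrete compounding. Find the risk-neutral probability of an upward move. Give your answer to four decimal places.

p = 0.3333

Risk-neutral probability p = (1 + 0.05 − 0.85)/(1.45 − 0.85) = 0.2000/0.6000 = 0.3333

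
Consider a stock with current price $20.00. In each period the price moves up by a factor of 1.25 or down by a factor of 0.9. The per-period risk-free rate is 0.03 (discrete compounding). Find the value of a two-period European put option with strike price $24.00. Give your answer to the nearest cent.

$3.57

Risk-neutral probability p = (1 + 0.03 − 0.9)/(1.25 − 0.9) = 0.1300/0.3500 = 0.3714
Terminal stock prices: S_uu = 31.25, S_ud = 22.5, S_dd = 16.2
Terminal payoffs (K − S): max(-7.25, 0) = 0, max(1.5, 0) = 1.5, max(7.8, 0) = 7.8
Node u (S = 25): V_u = 1/1.03·[0.3714·0.0000 + 0.6286·1.5000] = 0.9154
Node d (S = 18): V_d = 1/1.03·[0.3714·1.5000 + 0.6286·7.8000] = 5.3010
Node 0 (S = 20): V_0 = 1/1.03·[0.3714·0.9154 + 0.6286·5.3010] = 3.5651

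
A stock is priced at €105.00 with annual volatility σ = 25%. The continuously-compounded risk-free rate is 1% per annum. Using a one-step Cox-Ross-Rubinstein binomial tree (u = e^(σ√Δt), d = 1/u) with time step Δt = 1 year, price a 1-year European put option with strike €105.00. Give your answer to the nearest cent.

CRR parameters: u = e^(σ√Δt) = e^(0.25·√1) = 1.2840, d = 1/u = 0.7788
Per-period rate: rΔt = 0.01·1 = 0.01, so R = e^0.01 = 1.0101
Risk-neutral probability p = (e^0.01 − 0.7788)/(1.2840 − 0.7788) = 0.2312/0.5052 = 0.4577
Terminal stock prices: S_u = 134.8, S_d = 81.77
Terminal payoffs (K − S): max(-29.82, 0) = 0, max(23.23, 0) = 23.23
Node 0 (S = 105): V_0 = e^(−0.01)·[0.4577·0.0000 + 0.5423·23.2259] = 12.4697

€12.47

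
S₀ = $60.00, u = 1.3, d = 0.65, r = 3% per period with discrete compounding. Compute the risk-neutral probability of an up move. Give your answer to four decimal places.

p = 0.5846

Risk-neutral probability p = (1 + 0.03 − 0.65)/(1.3 − 0.65) = 0.3800/0.6500 = 0.5846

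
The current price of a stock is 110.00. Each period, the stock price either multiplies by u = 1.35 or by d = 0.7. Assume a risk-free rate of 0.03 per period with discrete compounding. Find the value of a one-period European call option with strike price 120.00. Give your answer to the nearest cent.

Risk-neutral probability p = (1 + 0.03 − 0.7)/(1.35 − 0.7) = 0.3300/0.6500 = 0.5077
Terminal stock prices: S_u = 148.5, S_d = 77
Terminal payoffs (S − K): max(28.5, 0) = 28.5, max(-43, 0) = 0
Node 0 (S = 110): V_0 = 1/1.03·[0.5077·28.5000 + 0.4923·0.0000] = 14.0478

14.05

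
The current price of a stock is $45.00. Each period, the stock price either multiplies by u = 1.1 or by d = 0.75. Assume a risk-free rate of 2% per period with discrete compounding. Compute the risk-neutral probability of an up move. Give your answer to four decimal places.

Risk-neutral probability p = (1 + 0.02 − 0.75)/(1.1 − 0.75) = 0.2700/0.3500 = 0.7714

p = 0.7714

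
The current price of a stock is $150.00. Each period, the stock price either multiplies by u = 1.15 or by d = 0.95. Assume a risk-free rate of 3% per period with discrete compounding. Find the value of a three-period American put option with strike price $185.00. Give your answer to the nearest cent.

$35.00

Risk-neutral probability p = (1 + 0.03 − 0.95)/(1.15 − 0.95) = 0.0800/0.2000 = 0.4000
Terminal stock prices: S_uuu = 228.1, S_uud = 188.5, S_udd = 155.7, S_ddd = 128.6
Terminal payoffs (K − S): max(-43.13, 0) = 0, max(-3.456, 0) = 0, max(29.32, 0) = 29.32, max(56.39, 0) = 56.39
Node uu (S = 198.4): continuation = 1/1.03·[0.4000·0.0000 + 0.6000·0.0000] = 0.0000; exercise value = 0.0000 ≤ continuation, so V_uu = 0.0000
Node ud (S = 163.9): continuation = 1/1.03·[0.4000·0.0000 + 0.6000·29.3187] = 17.0789; exercise value = 21.1250 > continuation, so V_ud = 21.1250 (exercise)
Node dd (S = 135.4): continuation = 1/1.03·[0.4000·29.3187 + 0.6000·56.3938] = 44.2367; exercise value = 49.6250 > continuation, so V_dd = 49.6250 (exercise)
Node u (S = 172.5): continuation = 1/1.03·[0.4000·0.0000 + 0.6000·21.1250] = 12.3058; exercise value = 12.5000 > continuation, so V_u = 12.5000 (exercise)
Node d (S = 142.5): continuation = 1/1.03·[0.4000·21.1250 + 0.6000·49.6250] = 37.1117; exercise value = 42.5000 > continuation, so V_d = 42.5000 (exercise)
Node 0 (S = 150): continuation = 1/1.03·[0.4000·12.5000 + 0.6000·42.5000] = 29.6117; exercise value = 35.0000 > continuation, so V_0 = 35.0000 (exercise)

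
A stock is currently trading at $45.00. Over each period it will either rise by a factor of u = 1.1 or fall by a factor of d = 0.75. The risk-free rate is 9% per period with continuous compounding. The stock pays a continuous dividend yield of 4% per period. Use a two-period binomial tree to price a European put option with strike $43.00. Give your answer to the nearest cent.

$1.46

Per-period risk-free factor R = e^0.09 = 1.0942; dividend-adjusted growth = e^(0.09−0.04) = 1.0513.
Risk-neutral probability p = (1.0513 − 0.75)/(1.1 − 0.75) = 0.3013/0.3500 = 0.8608
Terminal stock prices: S_uu = 54.45, S_ud = 37.13, S_dd = 25.31
Terminal payoffs (K − S): max(-11.45, 0) = 0, max(5.875, 0) = 5.875, max(17.69, 0) = 17.69
Node u (S = 49.5): V_u = e^(−0.09)·[0.8608·0.0000 + 0.1392·5.8750] = 0.7475
Node d (S = 33.75): V_d = e^(−0.09)·[0.8608·5.8750 + 0.1392·17.6875] = 6.8724
Node 0 (S = 45): V_0 = e^(−0.09)·[0.8608·0.7475 + 0.1392·6.8724] = 1.4625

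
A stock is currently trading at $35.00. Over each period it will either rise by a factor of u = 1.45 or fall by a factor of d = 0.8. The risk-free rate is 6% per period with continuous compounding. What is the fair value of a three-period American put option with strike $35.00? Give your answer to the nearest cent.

Risk-neutral probability p = (e^0.06 − 0.8)/(1.45 − 0.8) = 0.2618/0.6500 = 0.4028
Terminal stock prices: S_uuu = 106.7, S_uud = 58.87, S_udd = 32.48, S_ddd = 17.92
Terminal payoffs (K − S): max(-71.7, 0) = 0, max(-23.87, 0) = 0, max(2.52, 0) = 2.52, max(17.08, 0) = 17.08
Node uu (S = 73.59): continuation = e^(−0.06)·[0.4028·0.0000 + 0.5972·0.0000] = 0.0000; exercise value = 0.0000 ≤ continuation, so V_uu = 0.0000
Node ud (S = 40.6): continuation = e^(−0.06)·[0.4028·0.0000 + 0.5972·2.5200] = 1.4172; exercise value = 0.0000 ≤ continuation, so V_ud = 1.4172
Node dd (S = 22.4): continuation = e^(−0.06)·[0.4028·2.5200 + 0.5972·17.0800] = 10.5618; exercise value = 12.6000 > continuation, so V_dd = 12.6000 (exercise)
Node u (S = 50.75): continuation = e^(−0.06)·[0.4028·0.0000 + 0.5972·1.4172] = 0.7971; exercise value = 0.0000 ≤ continuation, so V_u = 0.7971
Node d (S = 28): continuation = e^(−0.06)·[0.4028·1.4172 + 0.5972·12.6000] = 7.6239; exercise value = 7.0000 ≤ continuation, so V_d = 7.6239
Node 0 (S = 35): continuation = e^(−0.06)·[0.4028·0.7971 + 0.5972·7.6239] = 4.5900; exercise value = 0.0000 ≤ continuation, so V_0 = 4.5900

$4.59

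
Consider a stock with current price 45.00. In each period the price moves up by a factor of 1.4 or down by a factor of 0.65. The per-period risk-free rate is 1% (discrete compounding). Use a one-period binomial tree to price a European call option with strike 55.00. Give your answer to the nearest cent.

Risk-neutral probability p = (1 + 0.01 − 0.65)/(1.4 − 0.65) = 0.3600/0.7500 = 0.4800
Terminal stock prices: S_u = 63, S_d = 29.25
Terminal payoffs (S − K): max(8, 0) = 8, max(-25.75, 0) = 0
Node 0 (S = 45): V_0 = 1/1.01·[0.4800·8.0000 + 0.5200·0.0000] = 3.8020

3.80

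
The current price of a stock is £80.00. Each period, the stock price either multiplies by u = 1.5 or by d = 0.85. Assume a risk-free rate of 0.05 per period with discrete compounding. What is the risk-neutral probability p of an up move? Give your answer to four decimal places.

Risk-neutral probability p = (1 + 0.05 − 0.85)/(1.5 − 0.85) = 0.2000/0.6500 = 0.3077

p = 0.3077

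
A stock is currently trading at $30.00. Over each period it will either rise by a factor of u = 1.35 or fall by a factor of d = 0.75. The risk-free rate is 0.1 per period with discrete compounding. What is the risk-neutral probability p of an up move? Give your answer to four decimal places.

p = 0.5833

Risk-neutral probability p = (1 + 0.1 − 0.75)/(1.35 − 0.75) = 0.3500/0.6000 = 0.5833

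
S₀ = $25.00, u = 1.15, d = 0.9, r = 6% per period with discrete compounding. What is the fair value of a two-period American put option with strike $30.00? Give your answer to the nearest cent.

$5.00

Risk-neutral probability p = (1 + 0.06 − 0.9)/(1.15 − 0.9) = 0.1600/0.2500 = 0.6400
Terminal stock prices: S_uu = 33.06, S_ud = 25.87, S_dd = 20.25
Terminal payoffs (K − S): max(-3.062, 0) = 0, max(4.125, 0) = 4.125, max(9.75, 0) = 9.75
Node u (S = 28.75): continuation = 1/1.06·[0.6400·0.0000 + 0.3600·4.1250] = 1.4009; exercise value = 1.2500 ≤ continuation, so V_u = 1.4009
Node d (S = 22.5): continuation = 1/1.06·[0.6400·4.1250 + 0.3600·9.7500] = 5.8019; exercise value = 7.5000 > continuation, so V_d = 7.5000 (exercise)
Node 0 (S = 25): continuation = 1/1.06·[0.6400·1.4009 + 0.3600·7.5000] = 3.3930; exercise value = 5.0000 > continuation, so V_0 = 5.0000 (exercise)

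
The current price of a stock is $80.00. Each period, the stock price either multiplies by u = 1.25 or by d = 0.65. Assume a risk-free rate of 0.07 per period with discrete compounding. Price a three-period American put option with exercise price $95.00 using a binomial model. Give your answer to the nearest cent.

$19.21

Risk-neutral probability p = (1 + 0.07 − 0.65)/(1.25 − 0.65) = 0.4200/0.6000 = 0.7000
Terminal stock prices: S_uuu = 156.2, S_uud = 81.25, S_udd = 42.25, S_ddd = 21.97
Terminal payoffs (K − S): max(-61.25, 0) = 0, max(13.75, 0) = 13.75, max(52.75, 0) = 52.75, max(73.03, 0) = 73.03
Node uu (S = 125): continuation = 1/1.07·[0.7000·0.0000 + 0.3000·13.7500] = 3.8551; exercise value = 0.0000 ≤ continuation, so V_uu = 3.8551
Node ud (S = 65): continuation = 1/1.07·[0.7000·13.7500 + 0.3000·52.7500] = 23.7850; exercise value = 30.0000 > continuation, so V_ud = 30.0000 (exercise)
Node dd (S = 33.8): continuation = 1/1.07·[0.7000·52.7500 + 0.3000·73.0300] = 54.9850; exercise value = 61.2000 > continuation, so V_dd = 61.2000 (exercise)
Node u (S = 100): continuation = 1/1.07·[0.7000·3.8551 + 0.3000·30.0000] = 10.9333; exercise value = 0.0000 ≤ continuation, so V_u = 10.9333
Node d (S = 52): continuation = 1/1.07·[0.7000·30.0000 + 0.3000·61.2000] = 36.7850; exercise value = 43.0000 > continuation, so V_d = 43.0000 (exercise)
Node 0 (S = 80): continuation = 1/1.07·[0.7000·10.9333 + 0.3000·43.0000] = 19.2087; exercise value = 15.0000 ≤ continuation, so V_0 = 19.2087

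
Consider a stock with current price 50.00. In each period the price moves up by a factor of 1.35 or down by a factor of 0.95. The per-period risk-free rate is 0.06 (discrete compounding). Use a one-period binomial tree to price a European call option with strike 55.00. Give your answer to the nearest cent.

3.24

Risk-neutral probability p = (1 + 0.06 − 0.95)/(1.35 − 0.95) = 0.1100/0.4000 = 0.2750
Terminal stock prices: S_u = 67.5, S_d = 47.5
Terminal payoffs (S − K): max(12.5, 0) = 12.5, max(-7.5, 0) = 0
Node 0 (S = 50): V_0 = 1/1.06·[0.2750·12.5000 + 0.7250·0.0000] = 3.2429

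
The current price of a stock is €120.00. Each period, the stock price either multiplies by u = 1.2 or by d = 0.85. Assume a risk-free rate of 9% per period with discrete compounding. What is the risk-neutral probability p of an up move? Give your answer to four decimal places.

Risk-neutral probability p = (1 + 0.09 − 0.85)/(1.2 − 0.85) = 0.2400/0.3500 = 0.6857

p = 0.6857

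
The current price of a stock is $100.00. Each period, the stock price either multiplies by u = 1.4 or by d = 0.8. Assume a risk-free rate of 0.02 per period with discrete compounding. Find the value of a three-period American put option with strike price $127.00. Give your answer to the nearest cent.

$34.66

Risk-neutral probability p = (1 + 0.02 − 0.8)/(1.4 − 0.8) = 0.2200/0.6000 = 0.3667
Terminal stock prices: S_uuu = 274.4, S_uud = 156.8, S_udd = 89.6, S_ddd = 51.2
Terminal payoffs (K − S): max(-147.4, 0) = 0, max(-29.8, 0) = 0, max(37.4, 0) = 37.4, max(75.8, 0) = 75.8
Node uu (S = 196): continuation = 1/1.02·[0.3667·0.0000 + 0.6333·0.0000] = 0.0000; exercise value = 0.0000 ≤ continuation, so V_uu = 0.0000
Node ud (S = 112): continuation = 1/1.02·[0.3667·0.0000 + 0.6333·37.4000] = 23.2222; exercise value = 15.0000 ≤ continuation, so V_ud = 23.2222
Node dd (S = 64): continuation = 1/1.02·[0.3667·37.4000 + 0.6333·75.8000] = 60.5098; exercise value = 63.0000 > continuation, so V_dd = 63.0000 (exercise)
Node u (S = 140): continuation = 1/1.02·[0.3667·0.0000 + 0.6333·23.2222] = 14.4190; exercise value = 0.0000 ≤ continuation, so V_u = 14.4190
Node d (S = 80): continuation = 1/1.02·[0.3667·23.2222 + 0.6333·63.0000] = 47.4655; exercise value = 47.0000 ≤ continuation, so V_d = 47.4655
Node 0 (S = 100): continuation = 1/1.02·[0.3667·14.4190 + 0.6333·47.4655] = 34.6554; exercise value = 27.0000 ≤ continuation, so V_0 = 34.6554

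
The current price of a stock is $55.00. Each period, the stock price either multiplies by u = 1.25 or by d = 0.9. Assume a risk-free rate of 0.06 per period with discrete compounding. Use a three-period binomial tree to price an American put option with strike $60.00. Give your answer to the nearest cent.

$5.87

Risk-neutral probability p = (1 + 0.06 − 0.9)/(1.25 − 0.9) = 0.1600/0.3500 = 0.4571
Terminal stock prices: S_uuu = 107.4, S_uud = 77.34, S_udd = 55.69, S_ddd = 40.1
Terminal payoffs (K − S): max(-47.42, 0) = 0, max(-17.34, 0) = 0, max(4.312, 0) = 4.312, max(19.9, 0) = 19.9
Node uu (S = 85.94): continuation = 1/1.06·[0.4571·0.0000 + 0.5429·0.0000] = 0.0000; exercise value = 0.0000 ≤ continuation, so V_uu = 0.0000
Node ud (S = 61.88): continuation = 1/1.06·[0.4571·0.0000 + 0.5429·4.3125] = 2.2086; exercise value = 0.0000 ≤ continuation, so V_ud = 2.2086
Node dd (S = 44.55): continuation = 1/1.06·[0.4571·4.3125 + 0.5429·19.9050] = 12.0538; exercise value = 15.4500 > continuation, so V_dd = 15.4500 (exercise)
Node u (S = 68.75): continuation = 1/1.06·[0.4571·0.0000 + 0.5429·2.2086] = 1.1311; exercise value = 0.0000 ≤ continuation, so V_u = 1.1311
Node d (S = 49.5): continuation = 1/1.06·[0.4571·2.2086 + 0.5429·15.4500] = 8.8649; exercise value = 10.5000 > continuation, so V_d = 10.5000 (exercise)
Node 0 (S = 55): continuation = 1/1.06·[0.4571·1.1311 + 0.5429·10.5000] = 5.8652; exercise value = 5.0000 ≤ continuation, so V_0 = 5.8652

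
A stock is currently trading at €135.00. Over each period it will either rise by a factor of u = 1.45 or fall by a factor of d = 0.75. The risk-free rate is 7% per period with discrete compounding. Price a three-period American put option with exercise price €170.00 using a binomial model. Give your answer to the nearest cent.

€41.47

Risk-neutral probability p = (1 + 0.07 − 0.75)/(1.45 − 0.75) = 0.3200/0.7000 = 0.4571
Terminal stock prices: S_uuu = 411.6, S_uud = 212.9, S_udd = 110.1, S_ddd = 56.95
Terminal payoffs (K − S): max(-241.6, 0) = 0, max(-42.88, 0) = 0, max(59.89, 0) = 59.89, max(113, 0) = 113
Node uu (S = 283.8): continuation = 1/1.07·[0.4571·0.0000 + 0.5429·0.0000] = 0.0000; exercise value = 0.0000 ≤ continuation, so V_uu = 0.0000
Node ud (S = 146.8): continuation = 1/1.07·[0.4571·0.0000 + 0.5429·59.8906] = 30.3851; exercise value = 23.1875 ≤ continuation, so V_ud = 30.3851
Node dd (S = 75.94): continuation = 1/1.07·[0.4571·59.8906 + 0.5429·113.0469] = 82.9410; exercise value = 94.0625 > continuation, so V_dd = 94.0625 (exercise)
Node u (S = 195.8): continuation = 1/1.07·[0.4571·0.0000 + 0.5429·30.3851] = 15.4157; exercise value = 0.0000 ≤ continuation, so V_u = 15.4157
Node d (S = 101.2): continuation = 1/1.07·[0.4571·30.3851 + 0.5429·94.0625] = 60.7036; exercise value = 68.7500 > continuation, so V_d = 68.7500 (exercise)
Node 0 (S = 135): continuation = 1/1.07·[0.4571·15.4157 + 0.5429·68.7500] = 41.4660; exercise value = 35.0000 ≤ continuation, so V_0 = 41.4660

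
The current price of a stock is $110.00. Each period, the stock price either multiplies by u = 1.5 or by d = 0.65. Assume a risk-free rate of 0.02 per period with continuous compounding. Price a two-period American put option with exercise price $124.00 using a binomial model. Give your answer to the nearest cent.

$33.00

Risk-neutral probability p = (e^0.02 − 0.65)/(1.5 − 0.65) = 0.3702/0.8500 = 0.4355
Terminal stock prices: S_uu = 247.5, S_ud = 107.2, S_dd = 46.48
Terminal payoffs (K − S): max(-123.5, 0) = 0, max(16.75, 0) = 16.75, max(77.53, 0) = 77.53
Node u (S = 165): continuation = e^(−0.02)·[0.4355·0.0000 + 0.5645·16.7500] = 9.2676; exercise value = 0.0000 ≤ continuation, so V_u = 9.2676
Node d (S = 71.5): continuation = e^(−0.02)·[0.4355·16.7500 + 0.5645·77.5250] = 50.0446; exercise value = 52.5000 > continuation, so V_d = 52.5000 (exercise)
Node 0 (S = 110): continuation = e^(−0.02)·[0.4355·9.2676 + 0.5645·52.5000] = 33.0042; exercise value = 14.0000 ≤ continuation, so V_0 = 33.0042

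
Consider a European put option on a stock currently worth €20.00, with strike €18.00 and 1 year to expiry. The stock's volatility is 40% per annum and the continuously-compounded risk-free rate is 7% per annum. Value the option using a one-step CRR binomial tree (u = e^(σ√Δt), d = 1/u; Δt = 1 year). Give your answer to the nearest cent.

€2.19

CRR parameters: u = e^(σ√Δt) = e^(0.4·√1) = 1.4918, d = 1/u = 0.6703
Per-period rate: rΔt = 0.07·1 = 0.07, so R = e^0.07 = 1.0725
Risk-neutral probability p = (e^0.07 − 0.6703)/(1.4918 − 0.6703) = 0.4022/0.8215 = 0.4896
Terminal stock prices: S_u = 29.84, S_d = 13.41
Terminal payoffs (K − S): max(-11.84, 0) = 0, max(4.594, 0) = 4.594
Node 0 (S = 20): V_0 = e^(−0.07)·[0.4896·0.0000 + 0.5104·4.5936] = 2.1862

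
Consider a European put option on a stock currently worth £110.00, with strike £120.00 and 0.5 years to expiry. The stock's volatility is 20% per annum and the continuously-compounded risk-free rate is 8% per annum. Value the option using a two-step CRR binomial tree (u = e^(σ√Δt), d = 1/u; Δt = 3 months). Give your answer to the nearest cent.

£9.87

CRR parameters: u = e^(σ√Δt) = e^(0.2·√0.25) = 1.1052, d = 1/u = 0.9048
Per-period rate: rΔt = 0.08·0.25 = 0.02, so R = e^0.02 = 1.0202
Risk-neutral probability p = (e^0.02 − 0.9048)/(1.1052 − 0.9048) = 0.1154/0.2003 = 0.5759
Terminal stock prices: S_uu = 134.4, S_ud = 110, S_dd = 90.06
Terminal payoffs (K − S): max(-14.35, 0) = 0, max(10, 0) = 10, max(29.94, 0) = 29.94
Node u (S = 121.6): V_u = e^(−0.02)·[0.5759·0.0000 + 0.4241·10.0000] = 4.1574
Node d (S = 99.53): V_d = e^(−0.02)·[0.5759·10.0000 + 0.4241·29.9396] = 18.0917
Node 0 (S = 110): V_0 = e^(−0.02)·[0.5759·4.1574 + 0.4241·18.0917] = 9.8682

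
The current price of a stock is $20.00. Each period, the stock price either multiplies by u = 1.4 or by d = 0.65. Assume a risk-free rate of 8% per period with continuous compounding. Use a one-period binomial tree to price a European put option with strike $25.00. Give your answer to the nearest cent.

Risk-neutral probability p = (e^0.08 − 0.65)/(1.4 − 0.65) = 0.4333/0.7500 = 0.5777
Terminal stock prices: S_u = 28, S_d = 13
Terminal payoffs (K − S): max(-3, 0) = 0, max(12, 0) = 12
Node 0 (S = 20): V_0 = e^(−0.08)·[0.5777·0.0000 + 0.4223·12.0000] = 4.6778

$4.68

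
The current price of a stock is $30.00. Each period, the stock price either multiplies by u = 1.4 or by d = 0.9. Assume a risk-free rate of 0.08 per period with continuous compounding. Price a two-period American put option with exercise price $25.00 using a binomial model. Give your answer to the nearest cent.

Risk-neutral probability p = (e^0.08 − 0.9)/(1.4 − 0.9) = 0.1833/0.5000 = 0.3666
Terminal stock prices: S_uu = 58.8, S_ud = 37.8, S_dd = 24.3
Terminal payoffs (K − S): max(-33.8, 0) = 0, max(-12.8, 0) = 0, max(0.7, 0) = 0.7
Node u (S = 42): continuation = e^(−0.08)·[0.3666·0.0000 + 0.6334·0.0000] = 0.0000; exercise value = 0.0000 ≤ continuation, so V_u = 0.0000
Node d (S = 27): continuation = e^(−0.08)·[0.3666·0.0000 + 0.6334·0.7000] = 0.4093; exercise value = 0.0000 ≤ continuation, so V_d = 0.4093
Node 0 (S = 30): continuation = e^(−0.08)·[0.3666·0.0000 + 0.6334·0.4093] = 0.2393; exercise value = 0.0000 ≤ continuation, so V_0 = 0.2393

$0.24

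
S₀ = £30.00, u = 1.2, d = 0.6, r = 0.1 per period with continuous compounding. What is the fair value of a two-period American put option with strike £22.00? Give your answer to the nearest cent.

Risk-neutral probability p = (e^0.1 − 0.6)/(1.2 − 0.6) = 0.5052/0.6000 = 0.8420
Terminal stock prices: S_uu = 43.2, S_ud = 21.6, S_dd = 10.8
Terminal payoffs (K − S): max(-21.2, 0) = 0, max(0.4, 0) = 0.4, max(11.2, 0) = 11.2
Node u (S = 36): continuation = e^(−0.1)·[0.8420·0.0000 + 0.1580·0.4000] = 0.0572; exercise value = 0.0000 ≤ continuation, so V_u = 0.0572
Node d (S = 18): continuation = e^(−0.1)·[0.8420·0.4000 + 0.1580·11.2000] = 1.9064; exercise value = 4.0000 > continuation, so V_d = 4.0000 (exercise)
Node 0 (S = 30): continuation = e^(−0.1)·[0.8420·0.0572 + 0.1580·4.0000] = 0.6156; exercise value = 0.0000 ≤ continuation, so V_0 = 0.6156

£0.62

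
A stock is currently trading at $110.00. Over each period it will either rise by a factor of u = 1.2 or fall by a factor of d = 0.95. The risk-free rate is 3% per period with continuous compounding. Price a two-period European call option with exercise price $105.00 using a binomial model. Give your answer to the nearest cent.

$13.59

Risk-neutral probability p = (e^0.03 − 0.95)/(1.2 − 0.95) = 0.0805/0.2500 = 0.3218
Terminal stock prices: S_uu = 158.4, S_ud = 125.4, S_dd = 99.27
Terminal payoffs (S − K): max(53.4, 0) = 53.4, max(20.4, 0) = 20.4, max(-5.725, 0) = 0
Node u (S = 132): V_u = e^(−0.03)·[0.3218·53.4000 + 0.6782·20.4000] = 30.1032
Node d (S = 104.5): V_d = e^(−0.03)·[0.3218·20.4000 + 0.6782·0.0000] = 6.3711
Node 0 (S = 110): V_0 = e^(−0.03)·[0.3218·30.1032 + 0.6782·6.3711] = 13.5945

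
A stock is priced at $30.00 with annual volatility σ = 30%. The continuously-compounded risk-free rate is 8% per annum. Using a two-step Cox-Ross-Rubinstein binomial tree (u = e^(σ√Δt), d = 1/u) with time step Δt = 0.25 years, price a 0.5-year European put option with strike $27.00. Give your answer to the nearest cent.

$1.02

CRR parameters: u = e^(σ√Δt) = e^(0.3·√0.25) = 1.1618, d = 1/u = 0.8607
Per-period rate: rΔt = 0.08·0.25 = 0.02, so R = e^0.02 = 1.0202
Risk-neutral probability p = (e^0.02 − 0.8607)/(1.1618 − 0.8607) = 0.1595/0.3011 = 0.5297
Terminal stock prices: S_uu = 40.5, S_ud = 30, S_dd = 22.22
Terminal payoffs (K − S): max(-13.5, 0) = 0, max(-3, 0) = 0, max(4.775, 0) = 4.775
Node u (S = 34.86): V_u = e^(−0.02)·[0.5297·0.0000 + 0.4703·0.0000] = 0.0000
Node d (S = 25.82): V_d = e^(−0.02)·[0.5297·0.0000 + 0.4703·4.7755] = 2.2016
Node 0 (S = 30): V_0 = e^(−0.02)·[0.5297·0.0000 + 0.4703·2.2016] = 1.0150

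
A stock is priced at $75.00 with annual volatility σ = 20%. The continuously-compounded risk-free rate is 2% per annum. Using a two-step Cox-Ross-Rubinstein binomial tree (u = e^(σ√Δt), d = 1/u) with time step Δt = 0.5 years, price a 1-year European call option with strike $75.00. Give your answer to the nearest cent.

$6.01

CRR parameters: u = e^(σ√Δt) = e^(0.2·√0.5) = 1.1519, d = 1/u = 0.8681
Per-period rate: rΔt = 0.02·0.5 = 0.01, so R = e^0.01 = 1.0101
Risk-neutral probability p = (e^0.01 − 0.8681)/(1.1519 − 0.8681) = 0.1419/0.2838 = 0.5001
Terminal stock prices: S_uu = 99.52, S_ud = 75, S_dd = 56.52
Terminal payoffs (S − K): max(24.52, 0) = 24.52, max(0, 0) = 0, max(-18.48, 0) = 0
Node u (S = 86.39): V_u = e^(−0.01)·[0.5001·24.5172 + 0.4999·0.0000] = 12.1395
Node d (S = 65.11): V_d = e^(−0.01)·[0.5001·0.0000 + 0.4999·0.0000] = 0.0000
Node 0 (S = 75): V_0 = e^(−0.01)·[0.5001·12.1395 + 0.4999·0.0000] = 6.0108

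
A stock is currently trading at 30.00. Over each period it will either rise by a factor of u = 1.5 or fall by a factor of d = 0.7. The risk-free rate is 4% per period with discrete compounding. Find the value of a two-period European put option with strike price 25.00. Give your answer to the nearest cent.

3.15

Risk-neutral probability p = (1 + 0.04 − 0.7)/(1.5 − 0.7) = 0.3400/0.8000 = 0.4250
Terminal stock prices: S_uu = 67.5, S_ud = 31.5, S_dd = 14.7
Terminal payoffs (K − S): max(-42.5, 0) = 0, max(-6.5, 0) = 0, max(10.3, 0) = 10.3
Node u (S = 45): V_u = 1/1.04·[0.4250·0.0000 + 0.5750·0.0000] = 0.0000
Node d (S = 21): V_d = 1/1.04·[0.4250·0.0000 + 0.5750·10.3000] = 5.6947
Node 0 (S = 30): V_0 = 1/1.04·[0.4250·0.0000 + 0.5750·5.6947] = 3.1485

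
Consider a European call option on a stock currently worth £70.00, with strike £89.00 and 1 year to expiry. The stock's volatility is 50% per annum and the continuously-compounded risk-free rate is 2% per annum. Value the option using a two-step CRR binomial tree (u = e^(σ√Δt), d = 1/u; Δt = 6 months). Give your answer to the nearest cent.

CRR parameters: u = e^(σ√Δt) = e^(0.5·√0.5) = 1.4241, d = 1/u = 0.7022
Per-period rate: rΔt = 0.02·0.5 = 0.01, so R = e^0.01 = 1.0101
Risk-neutral probability p = (e^0.01 − 0.7022)/(1.4241 − 0.7022) = 0.3079/0.7219 = 0.4264
Terminal stock prices: S_uu = 142, S_ud = 70, S_dd = 34.51
Terminal payoffs (S − K): max(52.97, 0) = 52.97, max(-19, 0) = 0, max(-54.49, 0) = 0
Node u (S = 99.69): V_u = e^(−0.01)·[0.4264·52.9680 + 0.5736·0.0000] = 22.3631
Node d (S = 49.15): V_d = e^(−0.01)·[0.4264·0.0000 + 0.5736·0.0000] = 0.0000
Node 0 (S = 70): V_0 = e^(−0.01)·[0.4264·22.3631 + 0.5736·0.0000] = 9.4417

£9.44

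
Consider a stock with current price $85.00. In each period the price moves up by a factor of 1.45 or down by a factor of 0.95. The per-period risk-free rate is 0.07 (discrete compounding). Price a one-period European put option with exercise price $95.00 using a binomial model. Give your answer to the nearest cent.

$10.12

Risk-neutral probability p = (1 + 0.07 − 0.95)/(1.45 − 0.95) = 0.1200/0.5000 = 0.2400
Terminal stock prices: S_u = 123.2, S_d = 80.75
Terminal payoffs (K − S): max(-28.25, 0) = 0, max(14.25, 0) = 14.25
Node 0 (S = 85): V_0 = 1/1.07·[0.2400·0.0000 + 0.7600·14.2500] = 10.1215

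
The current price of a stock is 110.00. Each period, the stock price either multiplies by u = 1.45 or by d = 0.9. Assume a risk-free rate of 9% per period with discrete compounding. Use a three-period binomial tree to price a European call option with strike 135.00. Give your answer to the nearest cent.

Risk-neutral probability p = (1 + 0.09 − 0.9)/(1.45 − 0.9) = 0.1900/0.5500 = 0.3455
Terminal stock prices: S_uuu = 335.3, S_uud = 208.1, S_udd = 129.2, S_ddd = 80.19
Terminal payoffs (S − K): max(200.3, 0) = 200.3, max(73.15, 0) = 73.15, max(-5.805, 0) = 0, max(-54.81, 0) = 0
Node uu (S = 231.3): V_uu = 1/1.09·[0.3455·200.3487 + 0.6545·73.1475] = 107.4218
Node ud (S = 143.6): V_ud = 1/1.09·[0.3455·73.1475 + 0.6545·0.0000] = 23.1827
Node dd (S = 89.1): V_dd = 1/1.09·[0.3455·0.0000 + 0.6545·0.0000] = 0.0000
Node u (S = 159.5): V_u = 1/1.09·[0.3455·107.4218 + 0.6545·23.1827] = 47.9665
Node d (S = 99): V_d = 1/1.09·[0.3455·23.1827 + 0.6545·0.0000] = 7.3473
Node 0 (S = 110): V_0 = 1/1.09·[0.3455·47.9665 + 0.6545·7.3473] = 19.6141

19.61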